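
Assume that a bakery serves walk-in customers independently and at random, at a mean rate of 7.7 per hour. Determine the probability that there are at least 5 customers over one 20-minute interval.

0.1179

Over the interval, μ = 7.7 × 1/3 ≈ 2.56667 (a 20-minute interval = 1/3 hours).
P(N ≥ 5) = 1 − P(N ≤ 4) = 1 − Σ_{j=0}^{4} e^(−μ) μ^j/j! ≈ 0.1179.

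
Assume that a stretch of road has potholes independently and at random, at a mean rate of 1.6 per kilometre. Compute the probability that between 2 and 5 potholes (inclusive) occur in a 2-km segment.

Over the interval, μ = 1.6 × 2 = 3.2 (a 2-km segment = 2 kilometres).
P(2 ≤ N ≤ 5) = Σ_{j=2}^{5} e^(−3.2) · 3.2^j/j! ≈ 0.7234.

0.7234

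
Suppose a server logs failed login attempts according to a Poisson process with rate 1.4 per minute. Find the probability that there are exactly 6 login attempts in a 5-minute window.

Over the interval, μ = 1.4 × 5 = 7 (a 5-minute window = 5 minutes).
P(N = 6) = e^(−μ) μ^6/6! = e^(−7) · 7^6/720 ≈ 0.1490.

0.1490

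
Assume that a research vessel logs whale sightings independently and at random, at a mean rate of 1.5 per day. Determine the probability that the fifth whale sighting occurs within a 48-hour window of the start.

0.1847

Over the interval, μ = 1.5 × 2 = 3 (a 48-hour window = 2 days).
The fifth arrival falls in the interval iff at least 5 events occur there: P(S_5 ≤ t) = P(N ≥ 5) = 1 − P(N ≤ 4) ≈ 0.1847.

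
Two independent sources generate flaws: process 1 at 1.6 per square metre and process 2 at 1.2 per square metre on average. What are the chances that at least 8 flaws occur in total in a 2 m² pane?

0.2030

Independent Poisson processes superpose: combined rate λ = 1.6 + 1.2 = 2.8 per square metre.
Over the interval, μ = 2.8 × 2 = 5.6 (a 2 m² pane = 2 square metres).
P(N ≥ 8) = 1 − P(N ≤ 7) ≈ 0.2030.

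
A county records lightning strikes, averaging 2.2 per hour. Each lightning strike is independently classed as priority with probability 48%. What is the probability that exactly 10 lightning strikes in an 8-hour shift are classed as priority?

Thinning: the lightning strikes that are classed as priority themselves form a Poisson process with rate 0.48 × 2.2 = 1.056 per hour.
Over the interval, μ = 1.056 × 8 = 8.448 (an 8-hour shift = 8 hours).
P(N = 10) = e^(−8.448) · 8.448^10/10! ≈ 0.1094.

0.1094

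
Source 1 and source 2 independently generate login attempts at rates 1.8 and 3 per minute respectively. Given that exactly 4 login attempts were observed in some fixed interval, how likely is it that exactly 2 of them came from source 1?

0.3296

Given the total, each event is independently from source 1 with probability p = λ_1/(λ_1+λ_2) = 1.8/4.8 = 0.3750.
So K ~ Binomial(4, 1.8/4.8): P(K = 2) = C(4,2) · (1.8/4.8)^2 · (3/4.8)^2 ≈ 0.3296.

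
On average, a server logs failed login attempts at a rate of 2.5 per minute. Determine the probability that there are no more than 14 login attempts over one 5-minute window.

Over the interval, μ = 2.5 × 5 = 12.5 (a 5-minute window = 5 minutes).
P(N ≤ 14) = Σ_{j=0}^{14} e^(−μ) μ^j/j! ≈ 0.7250.

0.7250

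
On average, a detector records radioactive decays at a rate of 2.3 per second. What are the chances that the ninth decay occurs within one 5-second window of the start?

Over the interval, μ = 2.3 × 5 = 11.5 (a 5-second window = 5 seconds).
The ninth arrival falls in the interval iff at least 9 events occur there: P(S_9 ≤ t) = P(N ≥ 9) = 1 − P(N ≤ 8) ≈ 0.8094.

0.8094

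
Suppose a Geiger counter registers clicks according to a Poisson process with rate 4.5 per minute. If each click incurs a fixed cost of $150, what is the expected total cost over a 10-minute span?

E[N] = 4.5 × 10 = 45 (a 10-minute span = 10 minutes); E[cost] = 45 × $150 = $6750.

$6750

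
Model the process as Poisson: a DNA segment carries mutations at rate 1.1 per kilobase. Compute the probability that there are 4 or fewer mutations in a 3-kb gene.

Over the interval, μ = 1.1 × 3 = 3.3 (a 3-kb gene = 3 kilobases).
P(N ≤ 4) = Σ_{j=0}^{4} e^(−μ) μ^j/j! ≈ 0.7626.

0.7626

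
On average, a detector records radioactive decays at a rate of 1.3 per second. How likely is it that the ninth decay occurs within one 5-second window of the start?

Over the interval, μ = 1.3 × 5 = 6.5 (a 5-second window = 5 seconds).
The ninth arrival falls in the interval iff at least 9 events occur there: P(S_9 ≤ t) = P(N ≥ 9) = 1 − P(N ≤ 8) ≈ 0.2084.

0.2084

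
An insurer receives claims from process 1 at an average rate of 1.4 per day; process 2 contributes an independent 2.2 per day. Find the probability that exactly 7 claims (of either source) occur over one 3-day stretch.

0.0694

Independent Poisson processes superpose: combined rate λ = 1.4 + 2.2 = 3.6 per day.
Over the interval, μ = 3.6 × 3 = 10.8 (a 3-day stretch = 3 days).
P(N = 7) = e^(−10.8) · 10.8^7/7! ≈ 0.0694.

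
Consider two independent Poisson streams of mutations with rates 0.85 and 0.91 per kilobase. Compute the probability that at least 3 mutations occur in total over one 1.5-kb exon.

0.4916

Independent Poisson processes superpose: combined rate λ = 0.85 + 0.91 = 1.76 per kilobase.
Over the interval, μ = 1.76 × 1.5 = 2.64 (a 1.5-kb exon = 1.5 kilobases).
P(N ≥ 3) = 1 − P(N ≤ 2) ≈ 0.4916.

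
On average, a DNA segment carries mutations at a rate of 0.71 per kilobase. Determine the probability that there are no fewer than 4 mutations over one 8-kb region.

Over the interval, μ = 0.71 × 8 = 5.68 (an 8-kb region = 8 kilobases).
P(N ≥ 4) = 1 − P(N ≤ 3) = 1 − Σ_{j=0}^{3} e^(−μ) μ^j/j! ≈ 0.8179.

0.8179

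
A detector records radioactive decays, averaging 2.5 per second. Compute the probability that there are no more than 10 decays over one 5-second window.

Over the interval, μ = 2.5 × 5 = 12.5 (a 5-second window = 5 seconds).
P(N ≤ 10) = Σ_{j=0}^{10} e^(−μ) μ^j/j! ≈ 0.2971.

0.2971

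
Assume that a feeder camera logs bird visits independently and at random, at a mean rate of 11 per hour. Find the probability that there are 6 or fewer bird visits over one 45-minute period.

Over the interval, μ = 11 × 0.75 = 8.25 (a 45-minute period = 0.75 hours).
P(N ≤ 6) = Σ_{j=0}^{6} e^(−μ) μ^j/j! ≈ 0.2838.

0.2838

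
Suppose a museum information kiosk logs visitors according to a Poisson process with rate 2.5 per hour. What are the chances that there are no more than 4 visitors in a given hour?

0.8912

With mean μ = 2.5 per hour,
P(N ≤ 4) = Σ_{j=0}^{4} e^(−μ) μ^j/j! ≈ 0.8912.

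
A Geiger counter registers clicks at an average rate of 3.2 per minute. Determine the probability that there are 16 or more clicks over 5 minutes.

0.5333

Over the interval, μ = 3.2 × 5 = 16 (5 minutes).
P(N ≥ 16) = 1 − P(N ≤ 15) = 1 − Σ_{j=0}^{15} e^(−μ) μ^j/j! ≈ 0.5333.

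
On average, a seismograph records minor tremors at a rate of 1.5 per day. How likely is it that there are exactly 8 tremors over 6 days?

0.1318

Over the interval, μ = 1.5 × 6 = 9 (6 days).
P(N = 8) = e^(−μ) μ^8/8! = e^(−9) · 9^8/40320 ≈ 0.1318.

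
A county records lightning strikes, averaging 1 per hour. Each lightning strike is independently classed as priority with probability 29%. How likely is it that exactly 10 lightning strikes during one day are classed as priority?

0.0698

Thinning: the lightning strikes that are classed as priority themselves form a Poisson process with rate 0.29 × 1 = 0.29 per hour.
Over the interval, μ = 0.29 × 24 = 6.96 (a day = 24 hours).
P(N = 10) = e^(−6.96) · 6.96^10/10! ≈ 0.0698.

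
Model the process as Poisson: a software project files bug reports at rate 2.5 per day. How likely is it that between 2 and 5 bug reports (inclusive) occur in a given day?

With mean μ = 2.5 per day,
P(2 ≤ N ≤ 5) = Σ_{j=2}^{5} e^(−2.5) · 2.5^j/j! ≈ 0.6707.

0.6707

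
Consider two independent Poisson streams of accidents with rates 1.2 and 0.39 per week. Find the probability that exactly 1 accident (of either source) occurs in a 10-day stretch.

0.2343

Independent Poisson processes superpose: combined rate λ = 1.2 + 0.39 = 1.59 per week.
Over the interval, μ = 1.59 × 10/7 ≈ 2.27143 (a 10-day stretch = 10/7 weeks).
P(N = 1) = e^(−2.27143) · 2.27143^1/1! ≈ 0.2343.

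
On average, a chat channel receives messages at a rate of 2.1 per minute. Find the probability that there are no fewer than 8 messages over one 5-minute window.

0.8215

Over the interval, μ = 2.1 × 5 = 10.5 (a 5-minute window = 5 minutes).
P(N ≥ 8) = 1 − P(N ≤ 7) = 1 − Σ_{j=0}^{7} e^(−μ) μ^j/j! ≈ 0.8215.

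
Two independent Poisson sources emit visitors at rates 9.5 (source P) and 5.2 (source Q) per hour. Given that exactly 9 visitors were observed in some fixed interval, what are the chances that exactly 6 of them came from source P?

0.2709

Given the total, each event is independently from source P with probability p = λ_P/(λ_P+λ_Q) = 9.5/14.7 ≈ 0.6463.
So K ~ Binomial(9, 9.5/14.7): P(K = 6) = C(9,6) · (9.5/14.7)^6 · (5.2/14.7)^3 ≈ 0.2709.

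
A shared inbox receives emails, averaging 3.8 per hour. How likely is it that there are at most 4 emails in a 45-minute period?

0.8398

Over the interval, μ = 3.8 × 0.75 = 2.85 (a 45-minute period = 0.75 hours).
P(N ≤ 4) = Σ_{j=0}^{4} e^(−μ) μ^j/j! ≈ 0.8398.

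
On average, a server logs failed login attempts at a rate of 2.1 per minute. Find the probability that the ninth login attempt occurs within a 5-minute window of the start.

0.7206

Over the interval, μ = 2.1 × 5 = 10.5 (a 5-minute window = 5 minutes).
The ninth arrival falls in the interval iff at least 9 events occur there: P(S_9 ≤ t) = P(N ≥ 9) = 1 − P(N ≤ 8) ≈ 0.7206.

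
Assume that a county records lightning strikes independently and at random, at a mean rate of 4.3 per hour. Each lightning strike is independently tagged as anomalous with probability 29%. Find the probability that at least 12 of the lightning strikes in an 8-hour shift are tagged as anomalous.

0.3005

Thinning: the lightning strikes that are tagged as anomalous themselves form a Poisson process with rate 0.29 × 4.3 = 1.247 per hour.
Over the interval, μ = 1.247 × 8 = 9.976 (an 8-hour shift = 8 hours).
P(N ≥ 12) = 1 − P(N ≤ 11) ≈ 0.3005.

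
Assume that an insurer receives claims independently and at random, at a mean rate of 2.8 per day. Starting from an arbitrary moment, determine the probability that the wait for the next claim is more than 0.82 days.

The wait for the next event is exponential with rate λ = 2.8 per day.
P(T > 0.82) = e^(−λt) = e^(−2.8 × 0.82) = e^(−2.296) ≈ 0.1007.

0.1007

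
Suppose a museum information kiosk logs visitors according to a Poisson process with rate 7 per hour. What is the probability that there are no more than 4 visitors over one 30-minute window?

Over the interval, μ = 7 × 0.5 = 3.5 (a 30-minute window = 0.5 hours).
P(N ≤ 4) = Σ_{j=0}^{4} e^(−μ) μ^j/j! ≈ 0.7254.

0.7254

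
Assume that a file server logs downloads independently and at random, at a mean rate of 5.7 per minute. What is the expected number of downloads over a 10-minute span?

E[N] = λt = 5.7 × 10 = 57 (a 10-minute span = 10 minutes).

57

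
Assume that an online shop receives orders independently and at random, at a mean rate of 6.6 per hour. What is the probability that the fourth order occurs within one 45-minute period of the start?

Over the interval, μ = 6.6 × 0.75 = 4.95 (a 45-minute period = 0.75 hours).
The fourth arrival falls in the interval iff at least 4 events occur there: P(S_4 ≤ t) = P(N ≥ 4) = 1 − P(N ≤ 3) ≈ 0.7279.

0.7279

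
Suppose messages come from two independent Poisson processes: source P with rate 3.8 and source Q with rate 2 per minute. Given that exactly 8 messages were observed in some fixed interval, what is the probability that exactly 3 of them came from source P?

0.0768

Given the total, each event is independently from source P with probability p = λ_P/(λ_P+λ_Q) = 3.8/5.8 ≈ 0.6552.
So K ~ Binomial(8, 3.8/5.8): P(K = 3) = C(8,3) · (3.8/5.8)^3 · (2/5.8)^5 ≈ 0.0768.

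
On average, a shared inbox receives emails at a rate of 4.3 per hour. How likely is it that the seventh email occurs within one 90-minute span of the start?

0.4656

Over the interval, μ = 4.3 × 1.5 = 6.45 (a 90-minute span = 1.5 hours).
The seventh arrival falls in the interval iff at least 7 events occur there: P(S_7 ≤ t) = P(N ≥ 7) = 1 − P(N ≤ 6) ≈ 0.4656.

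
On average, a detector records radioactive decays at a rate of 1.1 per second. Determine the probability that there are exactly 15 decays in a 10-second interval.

Over the interval, μ = 1.1 × 10 = 11 (a 10-second interval = 10 seconds).
P(N = 15) = e^(−μ) μ^15/15! = e^(−11) · 11^15/1307674368000 ≈ 0.0534.

0.0534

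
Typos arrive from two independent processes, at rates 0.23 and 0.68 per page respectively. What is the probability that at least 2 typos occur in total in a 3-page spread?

Independent Poisson processes superpose: combined rate λ = 0.23 + 0.68 = 0.91 per page.
Over the interval, μ = 0.91 × 3 = 2.73 (a 3-page spread = 3 pages).
P(N ≥ 2) = 1 − P(N ≤ 1) ≈ 0.7567.

0.7567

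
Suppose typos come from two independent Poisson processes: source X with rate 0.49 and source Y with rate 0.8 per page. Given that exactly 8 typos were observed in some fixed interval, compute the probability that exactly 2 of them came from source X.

Given the total, each event is independently from source X with probability p = λ_X/(λ_X+λ_Y) = 0.49/1.29 ≈ 0.3798.
So K ~ Binomial(8, 0.49/1.29): P(K = 2) = C(8,2) · (0.49/1.29)^2 · (0.8/1.29)^6 ≈ 0.2298.

0.2298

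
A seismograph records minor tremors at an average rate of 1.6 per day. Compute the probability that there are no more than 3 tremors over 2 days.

0.6025

Over the interval, μ = 1.6 × 2 = 3.2 (2 days).
P(N ≤ 3) = Σ_{j=0}^{3} e^(−μ) μ^j/j! ≈ 0.6025.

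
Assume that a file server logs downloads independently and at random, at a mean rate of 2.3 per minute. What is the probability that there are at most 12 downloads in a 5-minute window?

0.6329

Over the interval, μ = 2.3 × 5 = 11.5 (a 5-minute window = 5 minutes).
P(N ≤ 12) = Σ_{j=0}^{12} e^(−μ) μ^j/j! ≈ 0.6329.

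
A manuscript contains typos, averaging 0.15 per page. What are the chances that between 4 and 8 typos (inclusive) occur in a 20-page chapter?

0.3490

Over the interval, μ = 0.15 × 20 = 3 (a 20-page chapter = 20 pages).
P(4 ≤ N ≤ 8) = Σ_{j=4}^{8} e^(−3) · 3^j/j! ≈ 0.3490.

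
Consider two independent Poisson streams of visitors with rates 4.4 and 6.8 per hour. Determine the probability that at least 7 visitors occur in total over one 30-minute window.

0.3297

Independent Poisson processes superpose: combined rate λ = 4.4 + 6.8 = 11.2 per hour.
Over the interval, μ = 11.2 × 0.5 = 5.6 (a 30-minute window = 0.5 hours).
P(N ≥ 7) = 1 − P(N ≤ 6) ≈ 0.3297.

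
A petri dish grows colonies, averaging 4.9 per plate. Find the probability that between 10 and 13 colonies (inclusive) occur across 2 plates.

Over the interval, μ = 4.9 × 2 = 9.8 (2 plates).
P(10 ≤ N ≤ 13) = Σ_{j=10}^{13} e^(−9.8) · 9.8^j/j! ≈ 0.3954.

0.3954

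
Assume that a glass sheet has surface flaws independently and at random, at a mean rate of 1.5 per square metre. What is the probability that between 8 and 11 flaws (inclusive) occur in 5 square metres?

0.3961

Over the interval, μ = 1.5 × 5 = 7.5 (5 square metres).
P(8 ≤ N ≤ 11) = Σ_{j=8}^{11} e^(−7.5) · 7.5^j/j! ≈ 0.3961.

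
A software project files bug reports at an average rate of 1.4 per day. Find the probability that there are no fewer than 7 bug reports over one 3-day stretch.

0.1325

Over the interval, μ = 1.4 × 3 = 4.2 (a 3-day stretch = 3 days).
P(N ≥ 7) = 1 − P(N ≤ 6) = 1 − Σ_{j=0}^{6} e^(−μ) μ^j/j! ≈ 0.1325.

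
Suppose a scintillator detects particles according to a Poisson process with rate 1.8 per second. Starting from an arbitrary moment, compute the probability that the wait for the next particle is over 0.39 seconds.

The wait for the next event is exponential with rate λ = 1.8 per second.
P(T > 0.39) = e^(−λt) = e^(−1.8 × 0.39) = e^(−0.702) ≈ 0.4956.

0.4956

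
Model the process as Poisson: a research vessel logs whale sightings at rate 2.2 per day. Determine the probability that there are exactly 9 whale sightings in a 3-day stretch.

Over the interval, μ = 2.2 × 3 = 6.6 (a 3-day stretch = 3 days).
P(N = 9) = e^(−μ) μ^9/9! = e^(−6.6) · 6.6^9/362880 ≈ 0.0891.

0.0891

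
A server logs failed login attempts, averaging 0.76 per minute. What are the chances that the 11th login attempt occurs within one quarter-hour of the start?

0.5869

Over the interval, μ = 0.76 × 15 = 11.4 (a quarter-hour = 15 minutes).
The 11th arrival falls in the interval iff at least 11 events occur there: P(S_11 ≤ t) = P(N ≥ 11) = 1 − P(N ≤ 10) ≈ 0.5869.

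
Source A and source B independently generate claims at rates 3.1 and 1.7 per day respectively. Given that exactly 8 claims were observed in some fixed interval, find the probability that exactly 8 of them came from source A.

0.0303

Given the total, each event is independently from source A with probability p = λ_A/(λ_A+λ_B) = 3.1/4.8 ≈ 0.6458.
So K ~ Binomial(8, 3.1/4.8): P(K = 8) = C(8,8) · (3.1/4.8)^8 · (1.7/4.8)^0 ≈ 0.0303.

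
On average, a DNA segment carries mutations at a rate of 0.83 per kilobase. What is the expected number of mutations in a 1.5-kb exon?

1.245

E[N] = λt = 0.83 × 1.5 = 1.245 (a 1.5-kb exon = 1.5 kilobases).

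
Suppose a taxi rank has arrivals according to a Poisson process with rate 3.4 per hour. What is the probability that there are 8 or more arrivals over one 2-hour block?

0.3715

Over the interval, μ = 3.4 × 2 = 6.8 (a 2-hour block = 2 hours).
P(N ≥ 8) = 1 − P(N ≤ 7) = 1 − Σ_{j=0}^{7} e^(−μ) μ^j/j! ≈ 0.3715.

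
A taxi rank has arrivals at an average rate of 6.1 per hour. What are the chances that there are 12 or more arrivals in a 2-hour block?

0.5611

Over the interval, μ = 6.1 × 2 = 12.2 (a 2-hour block = 2 hours).
P(N ≥ 12) = 1 − P(N ≤ 11) = 1 − Σ_{j=0}^{11} e^(−μ) μ^j/j! ≈ 0.5611.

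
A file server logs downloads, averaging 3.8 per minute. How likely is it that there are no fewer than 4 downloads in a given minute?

With mean μ = 3.8 per minute,
P(N ≥ 4) = 1 − P(N ≤ 3) = 1 − Σ_{j=0}^{3} e^(−μ) μ^j/j! ≈ 0.5265.

0.5265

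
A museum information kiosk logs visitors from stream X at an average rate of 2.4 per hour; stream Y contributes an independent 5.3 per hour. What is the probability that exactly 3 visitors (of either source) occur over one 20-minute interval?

Independent Poisson processes superpose: combined rate λ = 2.4 + 5.3 = 7.7 per hour.
Over the interval, μ = 7.7 × 1/3 ≈ 2.56667 (a 20-minute interval = 1/3 hours).
P(N = 3) = e^(−2.56667) · 2.56667^3/3! ≈ 0.2164.

0.2164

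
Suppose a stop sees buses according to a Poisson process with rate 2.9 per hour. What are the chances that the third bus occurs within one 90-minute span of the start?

Over the interval, μ = 2.9 × 1.5 = 4.35 (a 90-minute span = 1.5 hours).
The third arrival falls in the interval iff at least 3 events occur there: P(S_3 ≤ t) = P(N ≥ 3) = 1 − P(N ≤ 2) ≈ 0.8088.

0.8088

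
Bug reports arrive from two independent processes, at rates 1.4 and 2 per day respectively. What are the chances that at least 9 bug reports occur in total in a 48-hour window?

0.2452

Independent Poisson processes superpose: combined rate λ = 1.4 + 2 = 3.4 per day.
Over the interval, μ = 3.4 × 2 = 6.8 (a 48-hour window = 2 days).
P(N ≥ 9) = 1 − P(N ≤ 8) ≈ 0.2452.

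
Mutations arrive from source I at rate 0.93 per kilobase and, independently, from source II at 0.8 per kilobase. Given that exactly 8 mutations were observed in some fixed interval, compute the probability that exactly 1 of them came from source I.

Given the total, each event is independently from source I with probability p = λ_I/(λ_I+λ_II) = 0.93/1.73 ≈ 0.5376.
So K ~ Binomial(8, 0.93/1.73): P(K = 1) = C(8,1) · (0.93/1.73)^1 · (0.8/1.73)^7 ≈ 0.0194.

0.0194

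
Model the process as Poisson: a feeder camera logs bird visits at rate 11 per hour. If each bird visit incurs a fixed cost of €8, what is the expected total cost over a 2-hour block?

€176

E[N] = 11 × 2 = 22 (a 2-hour block = 2 hours); E[cost] = 22 × €8 = €176.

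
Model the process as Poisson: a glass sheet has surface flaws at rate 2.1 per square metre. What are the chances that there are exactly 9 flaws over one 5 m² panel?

0.1177

Over the interval, μ = 2.1 × 5 = 10.5 (a 5 m² panel = 5 square metres).
P(N = 9) = e^(−μ) μ^9/9! = e^(−10.5) · 10.5^9/362880 ≈ 0.1177.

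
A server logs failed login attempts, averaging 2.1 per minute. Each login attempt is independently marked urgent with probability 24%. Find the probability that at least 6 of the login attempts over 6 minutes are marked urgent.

Thinning: the login attempts that are marked urgent themselves form a Poisson process with rate 0.24 × 2.1 = 0.504 per minute.
Over the interval, μ = 0.504 × 6 = 3.024 (6 minutes).
P(N ≥ 6) = 1 − P(N ≤ 5) ≈ 0.0864.

0.0864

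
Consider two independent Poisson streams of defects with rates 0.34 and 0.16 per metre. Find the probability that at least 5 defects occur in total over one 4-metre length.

Independent Poisson processes superpose: combined rate λ = 0.34 + 0.16 = 0.5 per metre.
Over the interval, μ = 0.5 × 4 = 2 (a 4-metre length = 4 metres).
P(N ≥ 5) = 1 − P(N ≤ 4) ≈ 0.0527.

0.0527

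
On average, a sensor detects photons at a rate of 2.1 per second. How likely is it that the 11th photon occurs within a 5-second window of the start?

Over the interval, μ = 2.1 × 5 = 10.5 (a 5-second window = 5 seconds).
The 11th arrival falls in the interval iff at least 11 events occur there: P(S_11 ≤ t) = P(N ≥ 11) = 1 − P(N ≤ 10) ≈ 0.4793.

0.4793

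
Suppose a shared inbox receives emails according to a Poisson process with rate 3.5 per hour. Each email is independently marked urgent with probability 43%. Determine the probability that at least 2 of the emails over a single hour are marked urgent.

0.4438

Thinning: the emails that are marked urgent themselves form a Poisson process with rate 0.43 × 3.5 = 1.505 per hour.
So μ = 1.505.
P(N ≥ 2) = 1 − P(N ≤ 1) ≈ 0.4438.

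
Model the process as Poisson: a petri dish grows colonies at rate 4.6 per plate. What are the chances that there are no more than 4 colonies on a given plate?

0.5132

With mean μ = 4.6 per plate,
P(N ≤ 4) = Σ_{j=0}^{4} e^(−μ) μ^j/j! ≈ 0.5132.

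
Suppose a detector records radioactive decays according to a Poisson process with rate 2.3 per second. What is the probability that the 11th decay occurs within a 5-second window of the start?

0.5983

Over the interval, μ = 2.3 × 5 = 11.5 (a 5-second window = 5 seconds).
The 11th arrival falls in the interval iff at least 11 events occur there: P(S_11 ≤ t) = P(N ≥ 11) = 1 − P(N ≤ 10) ≈ 0.5983.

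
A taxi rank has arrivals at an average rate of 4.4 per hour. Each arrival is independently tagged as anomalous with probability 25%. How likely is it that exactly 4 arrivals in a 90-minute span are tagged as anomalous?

0.0593

Thinning: the arrivals that are tagged as anomalous themselves form a Poisson process with rate 0.25 × 4.4 = 1.1 per hour.
Over the interval, μ = 1.1 × 1.5 = 1.65 (a 90-minute span = 1.5 hours).
P(N = 4) = e^(−1.65) · 1.65^4/4! ≈ 0.0593.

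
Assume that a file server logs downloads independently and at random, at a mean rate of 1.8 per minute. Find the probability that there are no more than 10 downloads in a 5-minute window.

Over the interval, μ = 1.8 × 5 = 9 (a 5-minute window = 5 minutes).
P(N ≤ 10) = Σ_{j=0}^{10} e^(−μ) μ^j/j! ≈ 0.7060.

0.7060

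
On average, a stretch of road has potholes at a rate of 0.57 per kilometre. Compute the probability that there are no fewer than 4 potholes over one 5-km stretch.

Over the interval, μ = 0.57 × 5 = 2.85 (a 5-km stretch = 5 kilometres).
P(N ≥ 4) = 1 − P(N ≤ 3) = 1 − Σ_{j=0}^{3} e^(−μ) μ^j/j! ≈ 0.3192.

0.3192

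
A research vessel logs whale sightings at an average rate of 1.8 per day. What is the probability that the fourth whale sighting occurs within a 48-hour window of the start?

0.4848

Over the interval, μ = 1.8 × 2 = 3.6 (a 48-hour window = 2 days).
The fourth arrival falls in the interval iff at least 4 events occur there: P(S_4 ≤ t) = P(N ≥ 4) = 1 − P(N ≤ 3) ≈ 0.4848.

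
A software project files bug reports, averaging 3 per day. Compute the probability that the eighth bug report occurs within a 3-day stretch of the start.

0.6761

Over the interval, μ = 3 × 3 = 9 (a 3-day stretch = 3 days).
The eighth arrival falls in the interval iff at least 8 events occur there: P(S_8 ≤ t) = P(N ≥ 8) = 1 − P(N ≤ 7) ≈ 0.6761.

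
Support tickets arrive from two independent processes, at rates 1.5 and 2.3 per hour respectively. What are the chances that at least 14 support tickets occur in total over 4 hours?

0.6556

Independent Poisson processes superpose: combined rate λ = 1.5 + 2.3 = 3.8 per hour.
Over the interval, μ = 3.8 × 4 = 15.2 (4 hours).
P(N ≥ 14) = 1 − P(N ≤ 13) ≈ 0.6556.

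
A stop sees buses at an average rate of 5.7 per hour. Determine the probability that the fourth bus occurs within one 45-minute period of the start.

0.6183

Over the interval, μ = 5.7 × 0.75 = 4.275 (a 45-minute period = 0.75 hours).
The fourth arrival falls in the interval iff at least 4 events occur there: P(S_4 ≤ t) = P(N ≥ 4) = 1 − P(N ≤ 3) ≈ 0.6183.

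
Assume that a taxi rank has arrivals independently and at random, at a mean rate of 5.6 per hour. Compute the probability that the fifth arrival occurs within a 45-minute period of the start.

0.4102

Over the interval, μ = 5.6 × 0.75 = 4.2 (a 45-minute period = 0.75 hours).
The fifth arrival falls in the interval iff at least 5 events occur there: P(S_5 ≤ t) = P(N ≥ 5) = 1 − P(N ≤ 4) ≈ 0.4102.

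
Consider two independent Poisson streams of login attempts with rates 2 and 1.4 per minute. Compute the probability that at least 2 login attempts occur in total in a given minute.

Independent Poisson processes superpose: combined rate λ = 2 + 1.4 = 3.4 per minute.
So μ = 3.4.
P(N ≥ 2) = 1 − P(N ≤ 1) ≈ 0.8532.

0.8532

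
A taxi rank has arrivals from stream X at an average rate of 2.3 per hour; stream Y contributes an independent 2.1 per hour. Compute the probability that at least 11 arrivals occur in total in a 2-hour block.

0.2706

Independent Poisson processes superpose: combined rate λ = 2.3 + 2.1 = 4.4 per hour.
Over the interval, μ = 4.4 × 2 = 8.8 (a 2-hour block = 2 hours).
P(N ≥ 11) = 1 − P(N ≤ 10) ≈ 0.2706.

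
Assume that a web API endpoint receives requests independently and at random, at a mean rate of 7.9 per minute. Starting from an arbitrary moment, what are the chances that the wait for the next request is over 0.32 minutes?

0.0798

The wait for the next event is exponential with rate λ = 7.9 per minute.
P(T > 0.32) = e^(−λt) = e^(−7.9 × 0.32) = e^(−2.528) ≈ 0.0798.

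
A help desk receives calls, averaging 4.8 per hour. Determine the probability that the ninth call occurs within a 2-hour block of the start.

0.6204

Over the interval, μ = 4.8 × 2 = 9.6 (a 2-hour block = 2 hours).
The ninth arrival falls in the interval iff at least 9 events occur there: P(S_9 ≤ t) = P(N ≥ 9) = 1 − P(N ≤ 8) ≈ 0.6204.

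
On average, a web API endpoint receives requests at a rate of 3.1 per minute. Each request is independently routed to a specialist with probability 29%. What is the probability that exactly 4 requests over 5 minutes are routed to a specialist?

Thinning: the requests that are routed to a specialist themselves form a Poisson process with rate 0.29 × 3.1 = 0.899 per minute.
Over the interval, μ = 0.899 × 5 = 4.495 (5 minutes).
P(N = 4) = e^(−4.495) · 4.495^4/4! ≈ 0.1899.

0.1899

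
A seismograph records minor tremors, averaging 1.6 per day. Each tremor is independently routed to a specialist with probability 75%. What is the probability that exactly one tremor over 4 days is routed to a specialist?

0.0395

Thinning: the tremors that are routed to a specialist themselves form a Poisson process with rate 0.75 × 1.6 = 1.2 per day.
Over the interval, μ = 1.2 × 4 = 4.8 (4 days).
P(N = 1) = e^(−4.8) · 4.8^1/1! ≈ 0.0395.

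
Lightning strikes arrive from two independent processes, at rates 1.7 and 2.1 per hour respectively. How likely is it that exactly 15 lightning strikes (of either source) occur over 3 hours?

0.0611

Independent Poisson processes superpose: combined rate λ = 1.7 + 2.1 = 3.8 per hour.
Over the interval, μ = 3.8 × 3 = 11.4 (3 hours).
P(N = 15) = e^(−11.4) · 11.4^15/15! ≈ 0.0611.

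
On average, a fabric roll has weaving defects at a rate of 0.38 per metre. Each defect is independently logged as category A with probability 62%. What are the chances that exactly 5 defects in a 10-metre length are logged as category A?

0.0573

Thinning: the defects that are logged as category A themselves form a Poisson process with rate 0.62 × 0.38 = 0.2356 per metre.
Over the interval, μ = 0.2356 × 10 = 2.356 (a 10-metre length = 10 metres).
P(N = 5) = e^(−2.356) · 2.356^5/5! ≈ 0.0573.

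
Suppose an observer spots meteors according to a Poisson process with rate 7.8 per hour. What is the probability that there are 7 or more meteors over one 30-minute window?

0.1005

Over the interval, μ = 7.8 × 0.5 = 3.9 (a 30-minute window = 0.5 hours).
P(N ≥ 7) = 1 − P(N ≤ 6) = 1 − Σ_{j=0}^{6} e^(−μ) μ^j/j! ≈ 0.1005.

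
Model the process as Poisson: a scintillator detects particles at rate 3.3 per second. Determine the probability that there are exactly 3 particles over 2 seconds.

Over the interval, μ = 3.3 × 2 = 6.6 (2 seconds).
P(N = 3) = e^(−μ) μ^3/3! = e^(−6.6) · 6.6^3/6 ≈ 0.0652.

0.0652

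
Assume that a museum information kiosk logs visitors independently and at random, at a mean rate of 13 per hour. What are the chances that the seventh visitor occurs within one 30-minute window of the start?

0.4735

Over the interval, μ = 13 × 0.5 = 6.5 (a 30-minute window = 0.5 hours).
The seventh arrival falls in the interval iff at least 7 events occur there: P(S_7 ≤ t) = P(N ≥ 7) = 1 − P(N ≤ 6) ≈ 0.4735.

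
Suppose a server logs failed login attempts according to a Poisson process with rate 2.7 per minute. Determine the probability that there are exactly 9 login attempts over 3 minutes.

0.1256

Over the interval, μ = 2.7 × 3 = 8.1 (3 minutes).
P(N = 9) = e^(−μ) μ^9/9! = e^(−8.1) · 8.1^9/362880 ≈ 0.1256.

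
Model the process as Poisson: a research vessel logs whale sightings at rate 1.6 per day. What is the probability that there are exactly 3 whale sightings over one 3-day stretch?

0.1517

Over the interval, μ = 1.6 × 3 = 4.8 (a 3-day stretch = 3 days).
P(N = 3) = e^(−μ) μ^3/3! = e^(−4.8) · 4.8^3/6 ≈ 0.1517.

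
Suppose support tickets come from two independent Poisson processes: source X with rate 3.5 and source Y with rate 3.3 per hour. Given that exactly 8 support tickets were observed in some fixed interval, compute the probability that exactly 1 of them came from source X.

0.0261

Given the total, each event is independently from source X with probability p = λ_X/(λ_X+λ_Y) = 3.5/6.8 ≈ 0.5147.
So K ~ Binomial(8, 3.5/6.8): P(K = 1) = C(8,1) · (3.5/6.8)^1 · (3.3/6.8)^7 ≈ 0.0261.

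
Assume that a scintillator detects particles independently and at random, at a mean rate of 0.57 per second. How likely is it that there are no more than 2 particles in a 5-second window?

Over the interval, μ = 0.57 × 5 = 2.85 (a 5-second window = 5 seconds).
P(N ≤ 2) = Σ_{j=0}^{2} e^(−μ) μ^j/j! ≈ 0.4576.

0.4576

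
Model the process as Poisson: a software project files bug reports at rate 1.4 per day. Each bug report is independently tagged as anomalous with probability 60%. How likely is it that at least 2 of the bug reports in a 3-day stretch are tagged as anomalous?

0.7168

Thinning: the bug reports that are tagged as anomalous themselves form a Poisson process with rate 0.6 × 1.4 = 0.84 per day.
Over the interval, μ = 0.84 × 3 = 2.52 (a 3-day stretch = 3 days).
P(N ≥ 2) = 1 − P(N ≤ 1) ≈ 0.7168.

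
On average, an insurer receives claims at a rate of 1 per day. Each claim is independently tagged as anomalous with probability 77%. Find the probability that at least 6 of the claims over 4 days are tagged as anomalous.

Thinning: the claims that are tagged as anomalous themselves form a Poisson process with rate 0.77 × 1 = 0.77 per day.
Over the interval, μ = 0.77 × 4 = 3.08 (4 days).
P(N ≥ 6) = 1 − P(N ≤ 5) ≈ 0.0922.

0.0922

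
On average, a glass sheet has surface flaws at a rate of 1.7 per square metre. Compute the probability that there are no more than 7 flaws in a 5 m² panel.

0.3856

Over the interval, μ = 1.7 × 5 = 8.5 (a 5 m² panel = 5 square metres).
P(N ≤ 7) = Σ_{j=0}^{7} e^(−μ) μ^j/j! ≈ 0.3856.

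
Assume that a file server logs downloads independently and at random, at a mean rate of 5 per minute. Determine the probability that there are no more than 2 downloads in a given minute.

0.1247

With mean μ = 5 per minute,
P(N ≤ 2) = Σ_{j=0}^{2} e^(−μ) μ^j/j! ≈ 0.1247.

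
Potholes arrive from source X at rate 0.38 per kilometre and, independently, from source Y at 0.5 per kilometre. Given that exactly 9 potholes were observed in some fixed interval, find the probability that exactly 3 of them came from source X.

Given the total, each event is independently from source X with probability p = λ_X/(λ_X+λ_Y) = 0.38/0.88 ≈ 0.4318.
So K ~ Binomial(9, 0.38/0.88): P(K = 3) = C(9,3) · (0.38/0.88)^3 · (0.5/0.88)^6 ≈ 0.2276.

0.2276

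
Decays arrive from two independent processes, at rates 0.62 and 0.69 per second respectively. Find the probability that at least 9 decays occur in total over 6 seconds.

Independent Poisson processes superpose: combined rate λ = 0.62 + 0.69 = 1.31 per second.
Over the interval, μ = 1.31 × 6 = 7.86 (6 seconds).
P(N ≥ 9) = 1 − P(N ≤ 8) ≈ 0.3879.

0.3879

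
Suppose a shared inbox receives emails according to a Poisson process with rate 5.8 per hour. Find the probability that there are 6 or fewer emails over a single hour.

0.6384

With mean μ = 5.8 per hour,
P(N ≤ 6) = Σ_{j=0}^{6} e^(−μ) μ^j/j! ≈ 0.6384.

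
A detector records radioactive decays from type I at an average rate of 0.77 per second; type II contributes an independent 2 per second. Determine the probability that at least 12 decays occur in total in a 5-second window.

Independent Poisson processes superpose: combined rate λ = 0.77 + 2 = 2.77 per second.
Over the interval, μ = 2.77 × 5 = 13.85 (a 5-second window = 5 seconds).
P(N ≥ 12) = 1 − P(N ≤ 11) ≈ 0.7271.

0.7271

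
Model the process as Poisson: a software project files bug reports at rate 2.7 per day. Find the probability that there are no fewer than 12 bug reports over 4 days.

Over the interval, μ = 2.7 × 4 = 10.8 (4 days).
P(N ≥ 12) = 1 − P(N ≤ 11) = 1 − Σ_{j=0}^{11} e^(−μ) μ^j/j! ≈ 0.3969.

0.3969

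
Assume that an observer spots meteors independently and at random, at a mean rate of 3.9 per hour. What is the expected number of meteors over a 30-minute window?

1.95

E[N] = λt = 3.9 × 0.5 = 1.95 (a 30-minute window = 0.5 hours).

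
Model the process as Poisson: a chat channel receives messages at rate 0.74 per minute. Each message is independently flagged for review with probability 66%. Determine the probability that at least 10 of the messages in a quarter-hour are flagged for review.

Thinning: the messages that are flagged for review themselves form a Poisson process with rate 0.66 × 0.74 = 0.4884 per minute.
Over the interval, μ = 0.4884 × 15 = 7.326 (a quarter-hour = 15 minutes).
P(N ≥ 10) = 1 − P(N ≤ 9) ≈ 0.2040.

0.2040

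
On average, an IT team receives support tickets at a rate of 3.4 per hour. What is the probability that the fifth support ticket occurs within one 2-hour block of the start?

0.8080

Over the interval, μ = 3.4 × 2 = 6.8 (a 2-hour block = 2 hours).
The fifth arrival falls in the interval iff at least 5 events occur there: P(S_5 ≤ t) = P(N ≥ 5) = 1 − P(N ≤ 4) ≈ 0.8080.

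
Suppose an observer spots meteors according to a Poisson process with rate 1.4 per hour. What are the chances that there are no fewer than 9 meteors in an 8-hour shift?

Over the interval, μ = 1.4 × 8 = 11.2 (an 8-hour shift = 8 hours).
P(N ≥ 9) = 1 − P(N ≤ 8) = 1 − Σ_{j=0}^{8} e^(−μ) μ^j/j! ≈ 0.7853.

0.7853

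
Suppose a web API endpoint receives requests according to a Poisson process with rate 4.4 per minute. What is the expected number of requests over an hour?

264

E[N] = λt = 4.4 × 60 = 264 (an hour = 60 minutes).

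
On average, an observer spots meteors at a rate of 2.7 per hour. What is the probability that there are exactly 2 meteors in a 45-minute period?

0.2706

Over the interval, μ = 2.7 × 0.75 = 2.025 (a 45-minute period = 0.75 hours).
P(N = 2) = e^(−μ) μ^2/2! = e^(−2.025) · 2.025^2/2 ≈ 0.2706.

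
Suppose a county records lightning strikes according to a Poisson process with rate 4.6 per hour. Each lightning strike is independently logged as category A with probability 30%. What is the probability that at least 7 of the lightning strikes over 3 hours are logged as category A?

Thinning: the lightning strikes that are logged as category A themselves form a Poisson process with rate 0.3 × 4.6 = 1.38 per hour.
Over the interval, μ = 1.38 × 3 = 4.14 (3 hours).
P(N ≥ 7) = 1 − P(N ≤ 6) ≈ 0.1258.

0.1258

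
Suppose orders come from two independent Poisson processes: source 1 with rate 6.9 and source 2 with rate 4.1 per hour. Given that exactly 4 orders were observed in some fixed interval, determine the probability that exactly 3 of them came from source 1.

Given the total, each event is independently from source 1 with probability p = λ_1/(λ_1+λ_2) = 6.9/11 ≈ 0.6273.
So K ~ Binomial(4, 6.9/11): P(K = 3) = C(4,3) · (6.9/11)^3 · (4.1/11)^1 ≈ 0.3680.

0.3680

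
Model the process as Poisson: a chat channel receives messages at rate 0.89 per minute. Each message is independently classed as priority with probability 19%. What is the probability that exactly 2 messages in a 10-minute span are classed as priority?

0.2636

Thinning: the messages that are classed as priority themselves form a Poisson process with rate 0.19 × 0.89 = 0.1691 per minute.
Over the interval, μ = 0.1691 × 10 = 1.691 (a 10-minute span = 10 minutes).
P(N = 2) = e^(−1.691) · 1.691^2/2! ≈ 0.2636.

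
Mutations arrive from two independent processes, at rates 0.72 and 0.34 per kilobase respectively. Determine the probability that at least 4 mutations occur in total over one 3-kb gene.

0.3930

Independent Poisson processes superpose: combined rate λ = 0.72 + 0.34 = 1.06 per kilobase.
Over the interval, μ = 1.06 × 3 = 3.18 (a 3-kb gene = 3 kilobases).
P(N ≥ 4) = 1 − P(N ≤ 3) ≈ 0.3930.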